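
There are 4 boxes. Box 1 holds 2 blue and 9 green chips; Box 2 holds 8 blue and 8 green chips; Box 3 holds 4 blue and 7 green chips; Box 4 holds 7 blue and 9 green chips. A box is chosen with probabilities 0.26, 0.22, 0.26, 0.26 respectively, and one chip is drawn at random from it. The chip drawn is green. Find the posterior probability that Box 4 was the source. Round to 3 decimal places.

P(green|Box 1) = 0.8182; P(green|Box 2) = 0.5; P(green|Box 3) = 0.6364; P(green|Box 4) = 0.5625.
Prior × likelihood for each source: 0.26·0.8182=0.2127, 0.22·0.5=0.1100, 0.26·0.6364=0.1655, 0.26·0.5625=0.1462. Summing gives P(green) = 0.63443.
P(Box 4 | green) = 0.1462 / 0.63443 = 0.231.

Posterior probability ≈ 0.231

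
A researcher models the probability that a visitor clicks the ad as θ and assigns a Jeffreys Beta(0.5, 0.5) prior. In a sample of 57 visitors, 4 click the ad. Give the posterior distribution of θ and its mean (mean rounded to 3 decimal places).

Observing 4 successes and 53 failures updates Beta(0.5, 0.5) by adding the success and failure counts to the two shape parameters: α = 0.5+4 = 4.5, β = 0.5+53 = 53.5.
E[θ | data] = 4.5/(4.5+53.5) = 0.078.

Posterior: Beta(4.5, 53.5); mean ≈ 0.078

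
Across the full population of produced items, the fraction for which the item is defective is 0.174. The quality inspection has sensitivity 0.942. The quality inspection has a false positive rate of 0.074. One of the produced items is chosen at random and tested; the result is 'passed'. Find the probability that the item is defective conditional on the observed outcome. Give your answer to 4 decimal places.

P(H | E) ≈ 0.0130

Let H be the event that the item is defective. P(H) = 0.174, so P(¬H) = 0.826. With E the 'passed' result, P(E|H) = 0.058 and P(E|¬H) = 0.926.
P(E) = 0.058·0.174 + 0.926·0.826 = 0.010092 + 0.76488 = 0.77497.
By Bayes' theorem, P(H|E) = 0.010092 / 0.77497 = 0.0130.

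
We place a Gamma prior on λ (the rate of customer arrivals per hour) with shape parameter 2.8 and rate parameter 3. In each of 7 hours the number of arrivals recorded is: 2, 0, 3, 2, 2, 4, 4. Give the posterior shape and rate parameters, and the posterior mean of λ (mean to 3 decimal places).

Total count ∑xᵢ = 17 over n = 7 hours.
Gamma is conjugate to the Poisson likelihood: posterior is Gamma(shape = 2.8+17 = 19.8, rate = 3+7 = 10).
Posterior mean = shape/rate = 19.8/10 = 1.980.

Posterior: Gamma(shape=19.8, rate=10); mean ≈ 1.980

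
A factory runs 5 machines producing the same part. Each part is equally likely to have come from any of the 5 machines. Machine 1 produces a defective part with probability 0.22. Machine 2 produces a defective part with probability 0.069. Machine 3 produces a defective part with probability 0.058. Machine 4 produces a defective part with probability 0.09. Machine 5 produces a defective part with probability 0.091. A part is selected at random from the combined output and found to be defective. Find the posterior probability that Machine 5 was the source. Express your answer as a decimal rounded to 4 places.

P(defective|M1) = 0.22; P(defective|M2) = 0.069; P(defective|M3) = 0.058; P(defective|M4) = 0.09; P(defective|M5) = 0.091.
Prior × likelihood for each source: 0.2·0.22=0.04400, 0.2·0.069=0.01380, 0.2·0.058=0.01160, 0.2·0.09=0.01800, 0.2·0.091=0.01820. Summing gives P(defective) = 0.10560.
P(Machine 5 | defective) = 0.01820 / 0.10560 = 0.1723.

Posterior probability ≈ 0.1723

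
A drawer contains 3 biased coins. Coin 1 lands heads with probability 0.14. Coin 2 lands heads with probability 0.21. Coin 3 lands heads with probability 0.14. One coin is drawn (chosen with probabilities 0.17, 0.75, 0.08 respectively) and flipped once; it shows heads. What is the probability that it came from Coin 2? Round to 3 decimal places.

Tabulate prior·likelihood by source: [1] prior 0.17, lik 0.14, product 0.02380; [2] prior 0.75, lik 0.21, product 0.1575; [3] prior 0.08, lik 0.14, product 0.01120.
Normalizing constant = 0.19250; the posterior for Coin 2 is its product over the sum, 0.1575/0.19250 = 0.818.

Posterior probability ≈ 0.818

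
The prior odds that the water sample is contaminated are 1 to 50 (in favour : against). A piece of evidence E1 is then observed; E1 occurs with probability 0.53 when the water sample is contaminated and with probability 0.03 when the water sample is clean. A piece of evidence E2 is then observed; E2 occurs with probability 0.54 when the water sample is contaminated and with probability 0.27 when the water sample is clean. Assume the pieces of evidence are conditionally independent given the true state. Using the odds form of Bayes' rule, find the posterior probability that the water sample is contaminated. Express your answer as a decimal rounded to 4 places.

Posterior probability ≈ 0.4141

Prior odds = 1/50 = 0.020000. In log-odds, ln(0.020000) = -3.9120.
Add log likelihood ratios: ln(17.667) + ln(2.0000) = 3.5648.
Posterior log-odds = -0.34720, so posterior odds = exp(-0.34720) = 0.70667. Converting, P(H|E) = 0.70667/1.7067 = 0.4141.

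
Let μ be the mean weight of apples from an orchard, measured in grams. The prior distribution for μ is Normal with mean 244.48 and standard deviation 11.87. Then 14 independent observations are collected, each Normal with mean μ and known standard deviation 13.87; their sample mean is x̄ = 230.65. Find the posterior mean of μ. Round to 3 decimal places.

Prior precision 1/τ₀² = 1/11.87² = 0.00709739; data precision n/σ² = 14/13.87² = 0.0727738.
Posterior precision = 0.00709739 + 0.0727738 = 0.0798712.
Posterior mean = (0.00709739·244.48 + 0.0727738·230.65) / 0.0798712 = 231.879.

Posterior mean ≈ 231.879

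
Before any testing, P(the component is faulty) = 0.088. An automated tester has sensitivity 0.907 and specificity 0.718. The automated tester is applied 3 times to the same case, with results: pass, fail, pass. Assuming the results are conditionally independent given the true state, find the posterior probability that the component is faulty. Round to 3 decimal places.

Posterior P(H) ≈ 0.005

Let H be the event that the component is faulty; start with P(H) = 0.088. P('fail'|H) = 0.907, P('fail'|¬H) = 0.282.
Update on result 1 ('pass'): P(H) ← 0.093·0.0880 / (0.093·0.0880 + 0.718·0.9120) = 0.0081840/0.66300 = 0.0123.
Update on result 2 ('fail'): P(H) ← 0.907·0.0123 / (0.907·0.0123 + 0.282·0.9877) = 0.011196/0.28971 = 0.0386.
Update on result 3 ('pass'): P(H) ← 0.093·0.0386 / (0.093·0.0386 + 0.718·0.9614) = 0.0035939/0.69385 = 0.0052.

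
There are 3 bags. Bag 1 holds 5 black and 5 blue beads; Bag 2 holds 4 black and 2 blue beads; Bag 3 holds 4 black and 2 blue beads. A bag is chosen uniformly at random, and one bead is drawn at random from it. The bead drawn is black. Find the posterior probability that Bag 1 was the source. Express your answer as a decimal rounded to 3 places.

Tabulate prior·likelihood by source: [1] prior 0.333333, lik 0.5, product 0.1667; [2] prior 0.333333, lik 0.6667, product 0.2222; [3] prior 0.333333, lik 0.6667, product 0.2222.
Normalizing constant = 0.61111; the posterior for Bag 1 is its product over the sum, 0.1667/0.61111 = 0.273.

Posterior probability ≈ 0.273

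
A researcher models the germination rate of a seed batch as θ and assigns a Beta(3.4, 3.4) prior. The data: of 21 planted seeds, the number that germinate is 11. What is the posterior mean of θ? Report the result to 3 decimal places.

The binomial likelihood is conjugate to the Beta prior: with 11 successes and 10 failures, the posterior is Beta(3.4+11, 3.4+10) = Beta(14.4, 13.4).
E[θ | data] = 14.4/(14.4+13.4) = 0.518.

Posterior mean ≈ 0.518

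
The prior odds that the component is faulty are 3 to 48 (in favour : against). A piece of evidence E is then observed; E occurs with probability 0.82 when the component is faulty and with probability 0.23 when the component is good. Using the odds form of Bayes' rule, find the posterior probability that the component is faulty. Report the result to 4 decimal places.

Posterior probability ≈ 0.1822

Prior odds = 3/48 = 0.062500. In log-odds, ln(0.062500) = -2.7726.
Add log likelihood ratio: ln(3.5652) = 1.2712.
Posterior log-odds = -1.5014, so posterior odds = exp(-1.5014) = 0.22283. Converting, P(H|E) = 0.22283/1.2228 = 0.1822.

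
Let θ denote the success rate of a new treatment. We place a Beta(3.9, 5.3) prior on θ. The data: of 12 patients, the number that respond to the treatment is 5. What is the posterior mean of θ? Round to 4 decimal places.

The binomial likelihood is conjugate to the Beta prior: with 5 successes and 7 failures, the posterior is Beta(3.9+5, 5.3+7) = Beta(8.9, 12.3).
E[θ | data] = 8.9/(8.9+12.3) = 0.4198.

Posterior mean ≈ 0.4198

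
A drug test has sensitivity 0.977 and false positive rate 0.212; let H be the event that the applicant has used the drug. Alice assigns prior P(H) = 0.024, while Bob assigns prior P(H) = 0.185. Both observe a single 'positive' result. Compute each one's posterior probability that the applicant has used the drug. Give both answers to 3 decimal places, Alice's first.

The likelihood ratio for a 'positive' result is 0.977/0.212 = 4.6085.
Alice: prior odds 0.024/0.976 = 0.024590; posterior odds 0.11332; posterior probability 0.102.
Bob: prior odds 0.185/0.815 = 0.22699; posterior odds 1.0461; posterior probability 0.511.

Alice: 0.102; Bob: 0.511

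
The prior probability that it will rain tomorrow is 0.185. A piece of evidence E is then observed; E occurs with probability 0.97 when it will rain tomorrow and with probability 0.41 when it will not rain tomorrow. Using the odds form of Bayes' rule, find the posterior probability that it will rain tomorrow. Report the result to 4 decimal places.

Posterior probability ≈ 0.3494

Prior odds = 0.185/(1−0.185) = 0.22699. In log-odds, ln(0.22699) = -1.4828.
Add log likelihood ratio: ln(2.3659) = 0.86114.
Posterior log-odds = -0.62169, so posterior odds = exp(-0.62169) = 0.53703. Converting, P(H|E) = 0.53703/1.5370 = 0.3494.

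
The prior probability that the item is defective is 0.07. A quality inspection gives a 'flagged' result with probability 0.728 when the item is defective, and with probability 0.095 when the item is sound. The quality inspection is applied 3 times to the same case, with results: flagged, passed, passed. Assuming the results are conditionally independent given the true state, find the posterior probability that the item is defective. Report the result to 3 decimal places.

With H the event that the item is defective, the joint likelihood of the observed sequence is P(data|H) = 0.728·0.272·0.272 = 0.053860 and P(data|¬H) = 0.095·0.905·0.905 = 0.077807.
Bayes: P(H|data) = 0.07·0.053860 / (0.07·0.053860 + 0.93·0.077807) = 0.0037702/0.076131 = 0.0495.

Posterior P(H) ≈ 0.050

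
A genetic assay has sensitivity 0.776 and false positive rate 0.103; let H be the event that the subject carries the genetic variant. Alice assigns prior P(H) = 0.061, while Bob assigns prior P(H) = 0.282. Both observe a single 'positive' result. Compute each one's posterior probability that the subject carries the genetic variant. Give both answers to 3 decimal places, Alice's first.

Alice: 0.329; Bob: 0.747

P('+'|H) = 0.776, P('+'|¬H) = 0.103.
Alice: numerator 0.776·0.061 = 0.047336; evidence = 0.047336+0.103·0.939 = 0.14405; posterior = 0.329.
Bob: numerator 0.776·0.282 = 0.21883; evidence = 0.21883+0.103·0.718 = 0.29279; posterior = 0.747.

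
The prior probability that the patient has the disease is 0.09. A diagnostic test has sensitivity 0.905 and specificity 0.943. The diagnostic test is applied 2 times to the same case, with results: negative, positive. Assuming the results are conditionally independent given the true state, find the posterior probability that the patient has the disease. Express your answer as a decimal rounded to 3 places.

With H the event that the patient has the disease, the joint likelihood of the observed sequence is P(data|H) = 0.095·0.905 = 0.085975 and P(data|¬H) = 0.943·0.057 = 0.053751.
Bayes: P(H|data) = 0.09·0.085975 / (0.09·0.085975 + 0.91·0.053751) = 0.0077378/0.056651 = 0.1366.

Posterior P(H) ≈ 0.137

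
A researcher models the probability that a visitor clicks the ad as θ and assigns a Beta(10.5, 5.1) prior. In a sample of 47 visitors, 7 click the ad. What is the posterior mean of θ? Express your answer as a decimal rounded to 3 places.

The binomial likelihood is conjugate to the Beta prior: with 7 successes and 40 failures, the posterior is Beta(10.5+7, 5.1+40) = Beta(17.5, 45.1).
E[θ | data] = 17.5/(17.5+45.1) = 0.280.

Posterior mean ≈ 0.280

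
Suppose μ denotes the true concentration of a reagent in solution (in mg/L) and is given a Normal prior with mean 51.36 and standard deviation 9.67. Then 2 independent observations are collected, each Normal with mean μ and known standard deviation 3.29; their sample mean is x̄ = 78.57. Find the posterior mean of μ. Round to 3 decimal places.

With known σ, the Normal prior is conjugate. Weight on the data is w = (n/σ²)/(n/σ² + 1/τ₀²) = 0.184773/(0.184773+0.0106942) = 0.94529.
Posterior mean = w·x̄ + (1−w)·μ₀ = 0.94529·78.57 + 0.054711·51.36 = 77.081.

Posterior mean ≈ 77.081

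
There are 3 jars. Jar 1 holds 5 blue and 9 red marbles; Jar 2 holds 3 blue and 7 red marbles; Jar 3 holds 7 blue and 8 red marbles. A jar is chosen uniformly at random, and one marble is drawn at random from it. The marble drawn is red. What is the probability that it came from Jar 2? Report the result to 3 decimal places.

Tabulate prior·likelihood by source: [1] prior 0.333333, lik 0.6429, product 0.2143; [2] prior 0.333333, lik 0.7, product 0.2333; [3] prior 0.333333, lik 0.5333, product 0.1778.
Normalizing constant = 0.62540; the posterior for Jar 2 is its product over the sum, 0.2333/0.62540 = 0.373.

Posterior probability ≈ 0.373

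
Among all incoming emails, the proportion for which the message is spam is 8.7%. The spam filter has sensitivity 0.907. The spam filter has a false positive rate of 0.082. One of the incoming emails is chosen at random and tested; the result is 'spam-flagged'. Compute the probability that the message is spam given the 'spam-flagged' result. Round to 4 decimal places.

Let H be the event that the message is spam. P(H) = 0.087, so P(¬H) = 0.913. With E the 'spam-flagged' result, P(E|H) = 0.907 and P(E|¬H) = 0.082.
P(E) = 0.907·0.087 + 0.082·0.913 = 0.078909 + 0.074866 = 0.15377.
By Bayes' theorem, P(H|E) = 0.078909 / 0.15377 = 0.5131.

P(H | E) ≈ 0.5131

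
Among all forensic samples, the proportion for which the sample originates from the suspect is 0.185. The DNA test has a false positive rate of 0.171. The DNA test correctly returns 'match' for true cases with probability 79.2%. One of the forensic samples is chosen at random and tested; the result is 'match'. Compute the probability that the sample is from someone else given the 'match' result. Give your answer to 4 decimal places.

Write H for 'the sample originates from the suspect'. Prior odds H:¬H = 0.185/0.815 = 0.22699. For the 'match' outcome, the likelihood ratio is 0.792/0.171 = 4.6316.
Posterior odds = 0.22699 × 4.6316 = 1.0513, so P(H|E) = 1.0513/(1+1.0513) = 0.5125. Then P(¬H|E) = 1 − 0.5125 = 0.4875.

P(¬H | E) ≈ 0.4875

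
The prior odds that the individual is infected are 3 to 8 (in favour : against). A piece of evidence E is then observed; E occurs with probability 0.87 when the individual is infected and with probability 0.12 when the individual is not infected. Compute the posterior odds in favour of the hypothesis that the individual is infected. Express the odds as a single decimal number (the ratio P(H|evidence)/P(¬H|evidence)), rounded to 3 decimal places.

Prior odds = 3/8 = 0.37500.
Likelihood ratio for E = 0.87/0.12 = 7.2500.
Posterior odds = prior odds × LR = 2.7188.

Posterior odds ≈ 2.719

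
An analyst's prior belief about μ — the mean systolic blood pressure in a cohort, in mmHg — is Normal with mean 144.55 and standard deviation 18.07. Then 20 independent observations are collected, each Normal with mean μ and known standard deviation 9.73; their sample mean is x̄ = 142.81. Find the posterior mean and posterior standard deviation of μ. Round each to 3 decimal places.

Posterior mean ≈ 142.835; posterior SD ≈ 2.160

Prior precision 1/τ₀² = 1/18.07² = 0.00306255; data precision n/σ² = 20/9.73² = 0.211254.
Posterior precision = 0.00306255 + 0.211254 = 0.214316, giving posterior SD = 1/√0.214316 = 2.160.
Posterior mean = (0.00306255·144.55 + 0.211254·142.81) / 0.214316 = 142.835.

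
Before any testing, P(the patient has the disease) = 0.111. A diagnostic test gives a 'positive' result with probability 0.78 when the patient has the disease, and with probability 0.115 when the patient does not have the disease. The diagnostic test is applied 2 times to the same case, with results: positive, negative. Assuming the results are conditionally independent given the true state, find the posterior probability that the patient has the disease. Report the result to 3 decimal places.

Posterior P(H) ≈ 0.174

Let H be the event that the patient has the disease; start with P(H) = 0.111. P('positive'|H) = 0.78, P('positive'|¬H) = 0.115.
Update on result 1 ('positive'): P(H) ← 0.78·0.1110 / (0.78·0.1110 + 0.115·0.8890) = 0.086580/0.18882 = 0.4585.
Update on result 2 ('negative'): P(H) ← 0.22·0.4585 / (0.22·0.4585 + 0.885·0.5415) = 0.10088/0.58007 = 0.1739.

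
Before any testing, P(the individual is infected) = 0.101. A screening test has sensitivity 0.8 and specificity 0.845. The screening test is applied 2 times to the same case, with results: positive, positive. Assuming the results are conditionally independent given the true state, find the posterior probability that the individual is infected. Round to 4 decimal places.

Posterior P(H) ≈ 0.7495

Let H be the event that the individual is infected; start with P(H) = 0.101. P('positive'|H) = 0.8, P('positive'|¬H) = 0.155.
Update on result 1 ('positive'): P(H) ← 0.8·0.1010 / (0.8·0.1010 + 0.155·0.8990) = 0.080800/0.22015 = 0.3670.
Update on result 2 ('positive'): P(H) ← 0.8·0.3670 / (0.8·0.3670 + 0.155·0.6330) = 0.29362/0.39173 = 0.7495.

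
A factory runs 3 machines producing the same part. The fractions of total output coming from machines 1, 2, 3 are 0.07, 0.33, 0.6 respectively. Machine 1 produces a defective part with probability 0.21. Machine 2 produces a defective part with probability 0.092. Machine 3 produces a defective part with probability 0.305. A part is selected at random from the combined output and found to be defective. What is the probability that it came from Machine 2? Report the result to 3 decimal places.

Tabulate prior·likelihood by source: [1] prior 0.07, lik 0.21, product 0.01470; [2] prior 0.33, lik 0.092, product 0.03036; [3] prior 0.6, lik 0.305, product 0.1830.
Normalizing constant = 0.22806; the posterior for Machine 2 is its product over the sum, 0.03036/0.22806 = 0.133.

Posterior probability ≈ 0.133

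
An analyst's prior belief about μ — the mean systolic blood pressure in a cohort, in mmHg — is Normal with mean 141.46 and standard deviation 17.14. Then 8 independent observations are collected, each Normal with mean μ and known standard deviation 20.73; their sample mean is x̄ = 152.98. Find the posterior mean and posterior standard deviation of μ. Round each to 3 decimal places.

Posterior mean ≈ 151.199; posterior SD ≈ 6.739

Prior precision 1/τ₀² = 1/17.14² = 0.00340391; data precision n/σ² = 8/20.73² = 0.0186162.
Posterior precision = 0.00340391 + 0.0186162 = 0.0220201, giving posterior SD = 1/√0.0220201 = 6.739.
Posterior mean = (0.00340391·141.46 + 0.0186162·152.98) / 0.0220201 = 151.199.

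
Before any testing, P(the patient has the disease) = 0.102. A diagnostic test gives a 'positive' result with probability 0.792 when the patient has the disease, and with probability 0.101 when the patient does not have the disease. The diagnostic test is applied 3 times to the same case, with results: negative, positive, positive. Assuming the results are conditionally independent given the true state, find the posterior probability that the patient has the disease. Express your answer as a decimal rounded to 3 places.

Posterior P(H) ≈ 0.618

Let H be the event that the patient has the disease; start with P(H) = 0.102. P('positive'|H) = 0.792, P('positive'|¬H) = 0.101.
Update on result 1 ('negative'): P(H) ← 0.208·0.1020 / (0.208·0.1020 + 0.899·0.8980) = 0.021216/0.82852 = 0.0256.
Update on result 2 ('positive'): P(H) ← 0.792·0.0256 / (0.792·0.0256 + 0.101·0.9744) = 0.020281/0.11869 = 0.1709.
Update on result 3 ('positive'): P(H) ← 0.792·0.1709 / (0.792·0.1709 + 0.101·0.8291) = 0.13533/0.21907 = 0.6177.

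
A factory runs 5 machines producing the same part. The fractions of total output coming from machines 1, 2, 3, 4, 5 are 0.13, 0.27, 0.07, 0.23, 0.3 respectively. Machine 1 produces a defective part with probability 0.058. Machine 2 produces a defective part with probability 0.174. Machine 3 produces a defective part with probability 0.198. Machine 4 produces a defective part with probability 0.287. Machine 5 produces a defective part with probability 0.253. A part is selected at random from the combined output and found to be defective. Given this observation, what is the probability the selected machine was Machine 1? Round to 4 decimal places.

Tabulate prior·likelihood by source: [1] prior 0.13, lik 0.058, product 0.007540; [2] prior 0.27, lik 0.174, product 0.04698; [3] prior 0.07, lik 0.198, product 0.01386; [4] prior 0.23, lik 0.287, product 0.06601; [5] prior 0.3, lik 0.253, product 0.07590.
Normalizing constant = 0.21029; the posterior for Machine 1 is its product over the sum, 0.007540/0.21029 = 0.0359.

Posterior probability ≈ 0.0359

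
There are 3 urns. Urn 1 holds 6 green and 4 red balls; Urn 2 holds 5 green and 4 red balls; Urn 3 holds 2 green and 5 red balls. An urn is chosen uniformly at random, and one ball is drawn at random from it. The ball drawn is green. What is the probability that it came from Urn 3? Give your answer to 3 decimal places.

P(green|Urn 1) = 0.6; P(green|Urn 2) = 0.5556; P(green|Urn 3) = 0.2857.
Prior × likelihood for each source: 0.333333·0.6=0.2000, 0.333333·0.5556=0.1852, 0.333333·0.2857=0.09524. Summing gives P(green) = 0.48042.
P(Urn 3 | green) = 0.09524 / 0.48042 = 0.198.

Posterior probability ≈ 0.198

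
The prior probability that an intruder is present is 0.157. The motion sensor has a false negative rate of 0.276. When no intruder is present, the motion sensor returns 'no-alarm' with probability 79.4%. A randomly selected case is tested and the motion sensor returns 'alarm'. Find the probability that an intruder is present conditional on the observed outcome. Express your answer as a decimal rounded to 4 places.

P(H | E) ≈ 0.3956

Let H be the event that an intruder is present. P(H) = 0.157, so P(¬H) = 0.843. With E the 'alarm' result, P(E|H) = 0.724 and P(E|¬H) = 0.206.
P(E) = 0.724·0.157 + 0.206·0.843 = 0.11367 + 0.17366 = 0.28733.
By Bayes' theorem, P(H|E) = 0.11367 / 0.28733 = 0.3956.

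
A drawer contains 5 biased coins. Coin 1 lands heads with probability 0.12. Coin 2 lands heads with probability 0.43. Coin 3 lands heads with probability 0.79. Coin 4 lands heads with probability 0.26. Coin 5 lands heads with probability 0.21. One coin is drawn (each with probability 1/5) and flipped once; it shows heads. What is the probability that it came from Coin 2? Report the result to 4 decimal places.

Posterior probability ≈ 0.2376

P(heads|C1) = 0.12; P(heads|C2) = 0.43; P(heads|C3) = 0.79; P(heads|C4) = 0.26; P(heads|C5) = 0.21.
Prior × likelihood for each source: 0.2·0.12=0.02400, 0.2·0.43=0.08600, 0.2·0.79=0.1580, 0.2·0.26=0.05200, 0.2·0.21=0.04200. Summing gives P(heads) = 0.36200.
P(Coin 2 | heads) = 0.08600 / 0.36200 = 0.2376.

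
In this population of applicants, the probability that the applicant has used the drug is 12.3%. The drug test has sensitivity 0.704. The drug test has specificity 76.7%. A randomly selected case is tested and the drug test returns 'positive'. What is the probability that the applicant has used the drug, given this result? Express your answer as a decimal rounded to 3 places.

Let H be the event that the applicant has used the drug. P(H) = 0.123, so P(¬H) = 0.877. With E the 'positive' result, P(E|H) = 0.704 and P(E|¬H) = 0.233.
P(E) = 0.704·0.123 + 0.233·0.877 = 0.086592 + 0.20434 = 0.29093.
By Bayes' theorem, P(H|E) = 0.086592 / 0.29093 = 0.298.

P(H | E) ≈ 0.298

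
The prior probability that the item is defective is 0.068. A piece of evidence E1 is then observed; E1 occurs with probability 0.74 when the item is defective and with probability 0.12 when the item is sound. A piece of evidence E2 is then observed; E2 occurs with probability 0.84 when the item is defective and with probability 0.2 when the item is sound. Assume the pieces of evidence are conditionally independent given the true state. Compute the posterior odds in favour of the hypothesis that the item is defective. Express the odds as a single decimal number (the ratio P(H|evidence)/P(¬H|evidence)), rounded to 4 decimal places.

Posterior odds ≈ 1.8897

Prior odds = 0.068/(1−0.068) = 0.072961.
Likelihood ratio for E1 = 0.74/0.12 = 6.1667.
Likelihood ratio for E2 = 0.84/0.2 = 4.2000.
Posterior odds = prior odds × LR₁ × LR₂ = 1.8897.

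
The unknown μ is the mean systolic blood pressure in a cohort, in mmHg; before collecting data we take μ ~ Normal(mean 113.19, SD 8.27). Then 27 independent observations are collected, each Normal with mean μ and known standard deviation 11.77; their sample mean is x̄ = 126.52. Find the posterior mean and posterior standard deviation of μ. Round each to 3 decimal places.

Posterior mean ≈ 125.590; posterior SD ≈ 2.185

With known σ, the Normal prior is conjugate. Weight on the data is w = (n/σ²)/(n/σ² + 1/τ₀²) = 0.194900/(0.194900+0.0146214) = 0.93022.
Posterior mean = w·x̄ + (1−w)·μ₀ = 0.93022·126.52 + 0.069785·113.19 = 125.590. Posterior variance = 1/(0.194900+0.0146214) = 4.77279, so SD = 2.185.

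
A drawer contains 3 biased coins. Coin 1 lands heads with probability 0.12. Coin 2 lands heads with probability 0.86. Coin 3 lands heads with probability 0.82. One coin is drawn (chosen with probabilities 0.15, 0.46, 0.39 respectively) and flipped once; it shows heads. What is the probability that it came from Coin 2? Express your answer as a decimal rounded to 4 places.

Posterior probability ≈ 0.5394

P(heads|C1) = 0.12; P(heads|C2) = 0.86; P(heads|C3) = 0.82.
Prior × likelihood for each source: 0.15·0.12=0.01800, 0.46·0.86=0.3956, 0.39·0.82=0.3198. Summing gives P(heads) = 0.73340.
P(Coin 2 | heads) = 0.3956 / 0.73340 = 0.5394.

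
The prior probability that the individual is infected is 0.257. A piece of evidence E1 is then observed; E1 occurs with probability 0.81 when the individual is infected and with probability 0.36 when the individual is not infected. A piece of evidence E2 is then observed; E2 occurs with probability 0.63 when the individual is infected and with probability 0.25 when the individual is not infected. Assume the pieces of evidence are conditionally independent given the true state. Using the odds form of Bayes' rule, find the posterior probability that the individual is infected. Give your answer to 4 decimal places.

Posterior probability ≈ 0.6623

Prior odds = 0.257/(1−0.257) = 0.34590. In log-odds, ln(0.34590) = -1.0616.
Add log likelihood ratios: ln(2.2500) + ln(2.5200) = 1.7352.
Posterior log-odds = 0.67357, so posterior odds = exp(0.67357) = 1.9612. Converting, P(H|E) = 1.9612/2.9612 = 0.6623.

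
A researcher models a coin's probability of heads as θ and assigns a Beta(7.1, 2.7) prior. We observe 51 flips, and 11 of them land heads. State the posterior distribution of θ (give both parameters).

Posterior: Beta(18.1, 42.7)

The binomial likelihood is conjugate to the Beta prior: with 11 successes and 40 failures, the posterior is Beta(7.1+11, 2.7+40) = Beta(18.1, 42.7).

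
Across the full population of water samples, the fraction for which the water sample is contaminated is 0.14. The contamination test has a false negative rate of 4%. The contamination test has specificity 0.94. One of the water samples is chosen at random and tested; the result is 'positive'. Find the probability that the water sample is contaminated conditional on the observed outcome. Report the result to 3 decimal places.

P(H | E) ≈ 0.723

Let H be the event that the water sample is contaminated. P(H) = 0.14, so P(¬H) = 0.86. With E the 'positive' result, P(E|H) = 0.96 and P(E|¬H) = 0.06.
P(E) = 0.96·0.14 + 0.06·0.86 = 0.13440 + 0.051600 = 0.18600.
By Bayes' theorem, P(H|E) = 0.13440 / 0.18600 = 0.723.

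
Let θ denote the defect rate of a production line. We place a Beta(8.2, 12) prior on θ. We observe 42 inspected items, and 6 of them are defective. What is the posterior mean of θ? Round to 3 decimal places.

The binomial likelihood is conjugate to the Beta prior: with 6 successes and 36 failures, the posterior is Beta(8.2+6, 12+36) = Beta(14.2, 48).
E[θ | data] = 14.2/(14.2+48) = 0.228.

Posterior mean ≈ 0.228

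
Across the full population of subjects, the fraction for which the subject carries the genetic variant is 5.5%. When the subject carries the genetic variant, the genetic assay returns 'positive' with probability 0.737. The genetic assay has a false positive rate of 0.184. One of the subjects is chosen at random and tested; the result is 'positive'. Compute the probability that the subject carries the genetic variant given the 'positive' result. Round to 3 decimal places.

P(H | E) ≈ 0.189

Let H be the event that the subject carries the genetic variant. P(H) = 0.055, so P(¬H) = 0.945. With E the 'positive' result, P(E|H) = 0.737 and P(E|¬H) = 0.184.
P(E) = 0.737·0.055 + 0.184·0.945 = 0.040535 + 0.17388 = 0.21441.
By Bayes' theorem, P(H|E) = 0.040535 / 0.21441 = 0.189.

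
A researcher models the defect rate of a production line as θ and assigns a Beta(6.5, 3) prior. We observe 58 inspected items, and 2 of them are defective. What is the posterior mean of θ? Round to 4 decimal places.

Posterior mean ≈ 0.1259

Observing 2 successes and 56 failures updates Beta(6.5, 3) by adding the success and failure counts to the two shape parameters: α = 6.5+2 = 8.5, β = 3+56 = 59.
E[θ | data] = 8.5/(8.5+59) = 0.1259.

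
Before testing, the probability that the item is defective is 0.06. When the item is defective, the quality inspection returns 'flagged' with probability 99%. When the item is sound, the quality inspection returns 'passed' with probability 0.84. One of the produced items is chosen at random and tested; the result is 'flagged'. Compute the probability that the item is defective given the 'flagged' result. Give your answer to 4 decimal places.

P(H | E) ≈ 0.2831

Let H be the event that the item is defective. P(H) = 0.06, so P(¬H) = 0.94. With E the 'flagged' result, P(E|H) = 0.99 and P(E|¬H) = 0.16.
P(E) = 0.99·0.06 + 0.16·0.94 = 0.059400 + 0.15040 = 0.20980.
By Bayes' theorem, P(H|E) = 0.059400 / 0.20980 = 0.2831.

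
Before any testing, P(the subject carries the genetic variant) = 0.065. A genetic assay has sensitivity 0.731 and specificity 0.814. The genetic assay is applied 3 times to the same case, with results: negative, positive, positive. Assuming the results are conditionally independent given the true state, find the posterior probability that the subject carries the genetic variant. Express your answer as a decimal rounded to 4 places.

With H the event that the subject carries the genetic variant, the joint likelihood of the observed sequence is P(data|H) = 0.269·0.731·0.731 = 0.14374 and P(data|¬H) = 0.814·0.186·0.186 = 0.028161.
Bayes: P(H|data) = 0.065·0.14374 / (0.065·0.14374 + 0.935·0.028161) = 0.0093433/0.035674 = 0.2619.

Posterior P(H) ≈ 0.2619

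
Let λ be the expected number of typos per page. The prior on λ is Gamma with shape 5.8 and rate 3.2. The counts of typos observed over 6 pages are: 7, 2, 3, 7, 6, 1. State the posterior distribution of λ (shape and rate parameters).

Posterior: Gamma(shape=31.8, rate=9.2)

The Poisson likelihood adds the total count to the shape and the number of exposure periods to the rate. Here ∑xᵢ = 26 and n = 6, so shape 5.8→31.8 and rate 3.2→9.2.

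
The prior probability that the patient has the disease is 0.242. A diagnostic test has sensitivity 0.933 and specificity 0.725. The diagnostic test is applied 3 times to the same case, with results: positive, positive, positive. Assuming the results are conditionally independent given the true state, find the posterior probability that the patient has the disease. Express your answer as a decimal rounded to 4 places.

Posterior P(H) ≈ 0.9257

With H the event that the patient has the disease, the joint likelihood of the observed sequence is P(data|H) = 0.933·0.933·0.933 = 0.81217 and P(data|¬H) = 0.275·0.275·0.275 = 0.020797.
Bayes: P(H|data) = 0.242·0.81217 / (0.242·0.81217 + 0.758·0.020797) = 0.19654/0.21231 = 0.9257.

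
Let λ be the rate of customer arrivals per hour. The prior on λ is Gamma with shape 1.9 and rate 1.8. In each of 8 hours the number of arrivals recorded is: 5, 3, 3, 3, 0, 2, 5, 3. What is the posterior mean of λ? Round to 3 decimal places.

Posterior mean ≈ 2.643

The Poisson likelihood adds the total count to the shape and the number of exposure periods to the rate. Here ∑xᵢ = 24 and n = 8, so shape 1.9→25.9 and rate 1.8→9.8.
Posterior mean = shape/rate = 25.9/9.8 = 2.643.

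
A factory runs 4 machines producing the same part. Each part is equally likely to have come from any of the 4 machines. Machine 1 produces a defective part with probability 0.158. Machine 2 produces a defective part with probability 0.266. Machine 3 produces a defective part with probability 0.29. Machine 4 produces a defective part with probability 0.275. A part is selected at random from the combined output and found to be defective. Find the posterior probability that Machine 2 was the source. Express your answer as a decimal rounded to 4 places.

Posterior probability ≈ 0.2690

P(defective|M1) = 0.158; P(defective|M2) = 0.266; P(defective|M3) = 0.29; P(defective|M4) = 0.275.
Prior × likelihood for each source: 0.25·0.158=0.03950, 0.25·0.266=0.06650, 0.25·0.29=0.07250, 0.25·0.275=0.06875. Summing gives P(defective) = 0.24725.
P(Machine 2 | defective) = 0.06650 / 0.24725 = 0.2690.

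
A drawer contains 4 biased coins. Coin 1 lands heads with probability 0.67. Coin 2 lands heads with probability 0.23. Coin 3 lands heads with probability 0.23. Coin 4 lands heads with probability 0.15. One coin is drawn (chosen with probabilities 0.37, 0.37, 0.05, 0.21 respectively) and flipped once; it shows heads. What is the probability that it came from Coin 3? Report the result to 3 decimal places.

Posterior probability ≈ 0.031

Tabulate prior·likelihood by source: [1] prior 0.37, lik 0.67, product 0.2479; [2] prior 0.37, lik 0.23, product 0.08510; [3] prior 0.05, lik 0.23, product 0.01150; [4] prior 0.21, lik 0.15, product 0.03150.
Normalizing constant = 0.37600; the posterior for Coin 3 is its product over the sum, 0.01150/0.37600 = 0.031.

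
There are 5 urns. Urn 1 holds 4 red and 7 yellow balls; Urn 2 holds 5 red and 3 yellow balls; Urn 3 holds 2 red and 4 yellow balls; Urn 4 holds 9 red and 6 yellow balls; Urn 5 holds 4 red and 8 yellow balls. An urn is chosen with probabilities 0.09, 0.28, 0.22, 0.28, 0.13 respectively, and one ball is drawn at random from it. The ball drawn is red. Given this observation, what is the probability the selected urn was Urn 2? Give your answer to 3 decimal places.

Tabulate prior·likelihood by source: [1] prior 0.09, lik 0.3636, product 0.03273; [2] prior 0.28, lik 0.625, product 0.1750; [3] prior 0.22, lik 0.3333, product 0.07333; [4] prior 0.28, lik 0.6, product 0.1680; [5] prior 0.13, lik 0.3333, product 0.04333.
Normalizing constant = 0.49239; the posterior for Urn 2 is its product over the sum, 0.1750/0.49239 = 0.355.

Posterior probability ≈ 0.355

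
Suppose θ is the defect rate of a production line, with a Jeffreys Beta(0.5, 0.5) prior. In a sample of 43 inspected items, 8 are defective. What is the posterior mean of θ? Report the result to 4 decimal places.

Posterior mean ≈ 0.1932

Observing 8 successes and 35 failures updates Beta(0.5, 0.5) by adding the success and failure counts to the two shape parameters: α = 0.5+8 = 8.5, β = 0.5+35 = 35.5.
Posterior mean = α/(α+β) = 8.5/44 = 0.1932.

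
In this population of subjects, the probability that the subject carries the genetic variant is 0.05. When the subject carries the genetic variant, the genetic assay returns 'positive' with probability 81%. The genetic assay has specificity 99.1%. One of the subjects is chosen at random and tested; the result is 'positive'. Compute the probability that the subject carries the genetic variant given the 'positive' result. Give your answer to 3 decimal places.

P(H | E) ≈ 0.826

Write H for 'the subject carries the genetic variant'. Prior odds H:¬H = 0.05/0.95 = 0.052632. For the 'positive' outcome, the likelihood ratio is 0.81/0.009 = 90.000.
Posterior odds = 0.052632 × 90.000 = 4.7368, so P(H|E) = 4.7368/(1+4.7368) = 0.826.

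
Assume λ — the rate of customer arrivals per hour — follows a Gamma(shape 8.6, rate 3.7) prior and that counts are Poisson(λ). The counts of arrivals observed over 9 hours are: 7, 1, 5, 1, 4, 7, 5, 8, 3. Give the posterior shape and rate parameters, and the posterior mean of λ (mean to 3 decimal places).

Posterior: Gamma(shape=49.6, rate=12.7); mean ≈ 3.906

Total count ∑xᵢ = 41 over n = 9 hours.
Gamma is conjugate to the Poisson likelihood: posterior is Gamma(shape = 8.6+41 = 49.6, rate = 3.7+9 = 12.7).
Posterior mean = shape/rate = 49.6/12.7 = 3.906.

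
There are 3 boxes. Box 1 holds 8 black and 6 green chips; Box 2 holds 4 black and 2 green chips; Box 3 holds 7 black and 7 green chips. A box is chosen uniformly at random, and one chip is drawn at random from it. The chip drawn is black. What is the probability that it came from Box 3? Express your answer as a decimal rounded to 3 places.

Posterior probability ≈ 0.288

P(black|Box 1) = 0.5714; P(black|Box 2) = 0.6667; P(black|Box 3) = 0.5.
Prior × likelihood for each source: 0.333333·0.5714=0.1905, 0.333333·0.6667=0.2222, 0.333333·0.5=0.1667. Summing gives P(black) = 0.57937.
P(Box 3 | black) = 0.1667 / 0.57937 = 0.288.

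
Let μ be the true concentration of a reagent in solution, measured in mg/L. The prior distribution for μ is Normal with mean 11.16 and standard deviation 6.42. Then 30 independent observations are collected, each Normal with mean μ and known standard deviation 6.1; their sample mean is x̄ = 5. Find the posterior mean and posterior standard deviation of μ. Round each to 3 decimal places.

Posterior mean ≈ 5.180; posterior SD ≈ 1.097

With known σ, the Normal prior is conjugate. Weight on the data is w = (n/σ²)/(n/σ² + 1/τ₀²) = 0.806235/(0.806235+0.0242622) = 0.97079.
Posterior mean = w·x̄ + (1−w)·μ₀ = 0.97079·5 + 0.029214·11.16 = 5.180. Posterior variance = 1/(0.806235+0.0242622) = 1.20410, so SD = 1.097.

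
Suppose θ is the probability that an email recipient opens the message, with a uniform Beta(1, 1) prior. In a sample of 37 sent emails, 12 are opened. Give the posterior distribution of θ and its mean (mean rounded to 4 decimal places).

Posterior: Beta(13, 26); mean ≈ 0.3333

The binomial likelihood is conjugate to the Beta prior: with 12 successes and 25 failures, the posterior is Beta(1+12, 1+25) = Beta(13, 26).
Posterior mean = α/(α+β) = 13/39 = 0.3333.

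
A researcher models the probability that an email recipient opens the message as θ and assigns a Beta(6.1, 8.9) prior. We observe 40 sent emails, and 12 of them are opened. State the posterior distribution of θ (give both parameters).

The binomial likelihood is conjugate to the Beta prior: with 12 successes and 28 failures, the posterior is Beta(6.1+12, 8.9+28) = Beta(18.1, 36.9).

Posterior: Beta(18.1, 36.9)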